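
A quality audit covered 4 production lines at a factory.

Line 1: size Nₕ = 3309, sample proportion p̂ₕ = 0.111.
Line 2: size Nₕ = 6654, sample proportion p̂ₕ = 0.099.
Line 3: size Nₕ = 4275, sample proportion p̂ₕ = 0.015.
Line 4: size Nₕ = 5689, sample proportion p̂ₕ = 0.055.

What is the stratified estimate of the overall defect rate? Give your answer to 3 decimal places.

N = 3309 + 6654 + 4275 + 5689 = 19927.
Overall proportion = Σ (Nₕ/N)·p̂ₕ.
Σ Nₕp̂ₕ = 367.299 + 658.746 + 64.125 + 312.895 = 1403.065.
1403.065 / 19927 = 0.07041... → 0.070.

0.070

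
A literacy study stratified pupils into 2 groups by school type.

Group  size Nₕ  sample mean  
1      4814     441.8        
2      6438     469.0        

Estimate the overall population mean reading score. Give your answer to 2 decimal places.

457.36

N = 11252; weights Wₕ = Nₕ/N = (0.4278, 0.5722).
x̄_st = Σ Wₕ·x̄ₕ = 0.4278·441.8 + 0.5722·469.0 ≈ 457.3629...
→ 457.36.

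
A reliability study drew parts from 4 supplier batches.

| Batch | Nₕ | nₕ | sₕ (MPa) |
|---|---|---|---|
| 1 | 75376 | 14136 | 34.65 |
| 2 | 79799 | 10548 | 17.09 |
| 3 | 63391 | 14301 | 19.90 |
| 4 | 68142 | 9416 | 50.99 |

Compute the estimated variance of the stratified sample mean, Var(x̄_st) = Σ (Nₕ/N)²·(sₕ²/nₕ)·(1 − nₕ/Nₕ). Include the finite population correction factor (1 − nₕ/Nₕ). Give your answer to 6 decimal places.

N = 286708; Wₕ = Nₕ/N.
batch 1: (75376/286708)²·34.65²/14136·(1 − 14136/75376) = 0.004769453
batch 2: (79799/286708)²·17.09²/10548·(1 − 10548/79799) = 0.001861478
batch 3: (63391/286708)²·19.90²/14301·(1 − 14301/63391) = 0.001048288
batch 4: (68142/286708)²·50.99²/9416·(1 − 9416/68142) = 0.013442166
Sum = 0.021121385 → 0.021121.

0.021121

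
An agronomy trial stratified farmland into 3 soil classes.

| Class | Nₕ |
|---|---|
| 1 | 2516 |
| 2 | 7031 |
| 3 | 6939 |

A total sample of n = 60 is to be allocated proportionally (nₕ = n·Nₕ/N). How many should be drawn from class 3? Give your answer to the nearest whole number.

N = 2516 + 7031 + 6939 = 16486.
n_3 = 60·6939/16486 = 25.254... → 25.

25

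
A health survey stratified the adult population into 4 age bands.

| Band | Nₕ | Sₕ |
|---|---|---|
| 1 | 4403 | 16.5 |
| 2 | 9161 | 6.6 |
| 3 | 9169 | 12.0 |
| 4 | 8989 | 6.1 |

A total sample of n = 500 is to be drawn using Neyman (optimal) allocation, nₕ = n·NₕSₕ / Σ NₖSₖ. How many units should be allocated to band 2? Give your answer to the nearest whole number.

101

1: NₕSₕ = 4403·16.5 = 72649.5
2: NₕSₕ = 9161·6.6 = 60462.6
3: NₕSₕ = 9169·12.0 = 110028
4: NₕSₕ = 8989·6.1 = 54832.9
Σ NₕSₕ = 297973.
n_2 = 500·60462.6/297973 = 101.457... → 101.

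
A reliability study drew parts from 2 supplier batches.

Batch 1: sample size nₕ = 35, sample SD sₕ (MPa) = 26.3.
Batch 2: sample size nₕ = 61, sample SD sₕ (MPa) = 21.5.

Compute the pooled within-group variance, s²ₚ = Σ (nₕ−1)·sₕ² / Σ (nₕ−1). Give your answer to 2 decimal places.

Degrees of freedom: 34 + 60 = 94.
Σ(nₕ−1)sₕ² = 34·691.69 + 60·462.25 = 51252.46.
s²ₚ = 51252.46 / 94 = 545.2389... → 545.24.

545.24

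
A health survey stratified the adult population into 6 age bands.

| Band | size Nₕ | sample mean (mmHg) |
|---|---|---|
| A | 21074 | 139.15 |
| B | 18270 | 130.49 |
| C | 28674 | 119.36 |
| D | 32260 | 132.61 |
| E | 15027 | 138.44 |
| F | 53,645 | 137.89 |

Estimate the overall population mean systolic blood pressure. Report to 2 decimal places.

N = 168950; weights Wₕ = Nₕ/N = (0.1247, 0.1081, 0.1697, 0.1909, 0.0889, 0.3175).
x̄_st = Σ Wₕ·x̄ₕ = 0.1247·139.15 + 0.1081·130.49 + 0.1697·119.36 + 0.1909·132.61 + 0.0889·138.44 + 0.3175·137.89 ≈ 133.1428...
→ 133.14.

133.14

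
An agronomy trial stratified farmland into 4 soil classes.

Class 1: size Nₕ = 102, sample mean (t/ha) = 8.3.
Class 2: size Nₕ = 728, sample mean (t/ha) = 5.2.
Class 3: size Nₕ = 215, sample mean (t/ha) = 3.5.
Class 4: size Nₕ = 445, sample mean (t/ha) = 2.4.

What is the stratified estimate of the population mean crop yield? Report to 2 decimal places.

x̄_st = (Σ Nₕx̄ₕ) / (Σ Nₕ) = (102·8.3 + 728·5.2 + 215·3.5 + 445·2.4) / 1490
= 6452.7 / 1490 = 4.3307... → 4.33.

4.33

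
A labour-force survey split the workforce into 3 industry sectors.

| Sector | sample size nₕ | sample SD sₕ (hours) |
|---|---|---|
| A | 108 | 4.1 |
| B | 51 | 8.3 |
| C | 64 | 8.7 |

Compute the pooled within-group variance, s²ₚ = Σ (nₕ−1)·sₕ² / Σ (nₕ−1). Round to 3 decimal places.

45.507

A: (108−1)·4.1² = 107·16.81 = 1798.67
B: (51−1)·8.3² = 50·68.89 = 3444.5
C: (64−1)·8.7² = 63·75.69 = 4768.47
Numerator = 10011.64; denominator = Σ(nₕ−1) = 220.
s²ₚ = 10011.64/220 = 45.50745... → 45.507.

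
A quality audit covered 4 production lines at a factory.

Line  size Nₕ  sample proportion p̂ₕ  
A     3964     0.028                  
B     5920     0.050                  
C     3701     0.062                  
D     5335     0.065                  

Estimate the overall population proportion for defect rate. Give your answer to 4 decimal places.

0.0520

Wₕ = Nₕ/N with N = 18920: 0.2095, 0.3129, 0.1956, 0.2820.
p̂_st = 0.2095·0.028 + 0.3129·0.050 + 0.1956·0.062 + 0.2820·0.065 ≈ 0.051968... → 0.0520.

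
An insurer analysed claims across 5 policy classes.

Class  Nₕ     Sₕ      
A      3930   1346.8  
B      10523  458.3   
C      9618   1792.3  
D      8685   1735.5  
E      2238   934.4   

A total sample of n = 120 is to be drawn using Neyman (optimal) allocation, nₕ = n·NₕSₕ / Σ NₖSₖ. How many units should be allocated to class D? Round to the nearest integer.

Σ NₕSₕ = 3930·1346.8 + 10523·458.3 + 9618·1792.3 + 8685·1735.5 + 2238·934.4 = 44517961.
Share for D: 15072817.5/44517961 = 0.33858.
n_D = 120 × 0.33858 = 40.629... → 41.

41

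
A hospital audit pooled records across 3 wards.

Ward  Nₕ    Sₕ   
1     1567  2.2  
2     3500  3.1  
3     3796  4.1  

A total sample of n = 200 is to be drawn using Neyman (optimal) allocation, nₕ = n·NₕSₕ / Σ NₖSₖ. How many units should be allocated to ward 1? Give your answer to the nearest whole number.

23

1: NₕSₕ = 1567·2.2 = 3447.4
2: NₕSₕ = 3500·3.1 = 10850
3: NₕSₕ = 3796·4.1 = 15563.6
Σ NₕSₕ = 29861.
n_1 = 200·3447.4/29861 = 23.090... → 23.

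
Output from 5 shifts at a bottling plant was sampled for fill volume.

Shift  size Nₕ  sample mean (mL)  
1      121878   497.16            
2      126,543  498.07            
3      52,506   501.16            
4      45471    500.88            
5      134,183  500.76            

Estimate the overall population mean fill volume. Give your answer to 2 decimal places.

499.19

N = 121878 + 126543 + 52506 + 45471 + 134183 = 480581.
The stratified mean weights each stratum mean by its population share Nₕ/N.
Σ Nₕx̄ₕ = 121878·497.16 + 126543·498.07 + 52506·501.16 + 45471·500.88 + 134183·500.76 = 60592866.48 + 63027272.01 + 26313906.96 + 22775514.48 + 67193479.08 = 239903039.01.
Divide by N: 239903039.01 / 480581 = 499.1938... → 499.19.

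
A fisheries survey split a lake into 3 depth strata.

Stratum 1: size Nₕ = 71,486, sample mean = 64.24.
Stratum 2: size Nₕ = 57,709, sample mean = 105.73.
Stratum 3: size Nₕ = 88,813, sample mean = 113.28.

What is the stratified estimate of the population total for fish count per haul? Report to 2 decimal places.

20754569.85

1: 71486·64.24 = 4592260.64
2: 57709·105.73 = 6101572.57
3: 88813·113.28 = 10060736.64
τ̂ = Σ Nₕx̄ₕ = 20754569.85.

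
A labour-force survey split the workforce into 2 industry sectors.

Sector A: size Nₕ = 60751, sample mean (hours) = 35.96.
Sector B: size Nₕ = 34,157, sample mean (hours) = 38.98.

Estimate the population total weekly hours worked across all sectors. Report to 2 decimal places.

Population total = Σ Nₕ·x̄ₕ (each stratum's size times its mean).
60751·35.96 + 34157·38.98 = 2184605.96 + 1331439.86 = 3516045.82.

3516045.82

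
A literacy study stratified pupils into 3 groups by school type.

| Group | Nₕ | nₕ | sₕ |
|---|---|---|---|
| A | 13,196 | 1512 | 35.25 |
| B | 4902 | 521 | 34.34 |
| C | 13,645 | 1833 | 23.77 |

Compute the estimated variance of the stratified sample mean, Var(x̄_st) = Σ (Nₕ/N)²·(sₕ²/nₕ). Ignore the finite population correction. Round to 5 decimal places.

0.25296

N = 31743; Wₕ = Nₕ/N.
group A: (13196/31743)²·35.25²/1512 = 0.14202184
group B: (4902/31743)²·34.34²/521 = 0.05397760
group C: (13645/31743)²·23.77²/1833 = 0.05695699
Sum = 0.25295642 → 0.25296.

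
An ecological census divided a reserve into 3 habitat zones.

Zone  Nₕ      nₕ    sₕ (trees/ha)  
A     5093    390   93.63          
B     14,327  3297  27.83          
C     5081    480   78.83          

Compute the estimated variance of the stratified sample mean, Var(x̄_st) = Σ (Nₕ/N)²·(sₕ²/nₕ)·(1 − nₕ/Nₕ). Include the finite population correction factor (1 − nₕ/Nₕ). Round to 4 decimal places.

N = 24501. Term for each stratum: Wₕ²sₕ²/nₕ·(1−nₕ/Nₕ).
Var(x̄_st) = 0.8969051 + 0.0618402 + 0.5041684 = 1.4629136 → 1.4629.

1.4629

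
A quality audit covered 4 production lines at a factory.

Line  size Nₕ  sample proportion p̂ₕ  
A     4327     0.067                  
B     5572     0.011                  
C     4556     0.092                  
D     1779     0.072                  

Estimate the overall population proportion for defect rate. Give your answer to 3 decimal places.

0.055

Wₕ = Nₕ/N with N = 16234: 0.2665, 0.3432, 0.2806, 0.1096.
p̂_st = 0.2665·0.067 + 0.3432·0.011 + 0.2806·0.092 + 0.1096·0.072 ≈ 0.05534... → 0.055.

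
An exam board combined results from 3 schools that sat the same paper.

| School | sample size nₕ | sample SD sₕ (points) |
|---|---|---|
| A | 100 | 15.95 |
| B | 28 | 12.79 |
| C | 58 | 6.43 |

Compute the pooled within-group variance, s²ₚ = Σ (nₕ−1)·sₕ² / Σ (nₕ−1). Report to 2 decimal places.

A: (100−1)·15.95² = 99·254.4025 = 25185.8475
B: (28−1)·12.79² = 27·163.5841 = 4416.7707
C: (58−1)·6.43² = 57·41.3449 = 2356.6593
Numerator = 31959.2775; denominator = Σ(nₕ−1) = 183.
s²ₚ = 31959.2775/183 = 174.6409... → 174.64.

174.64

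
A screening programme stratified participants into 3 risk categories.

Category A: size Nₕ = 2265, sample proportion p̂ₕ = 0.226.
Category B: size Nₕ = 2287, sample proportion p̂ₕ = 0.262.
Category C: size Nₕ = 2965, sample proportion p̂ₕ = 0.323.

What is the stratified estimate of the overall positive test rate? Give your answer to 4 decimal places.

N = 2265 + 2287 + 2965 = 7517.
Overall proportion = Σ (Nₕ/N)·p̂ₕ.
Σ Nₕp̂ₕ = 511.89 + 599.194 + 957.695 = 2068.779.
2068.779 / 7517 = 0.275213... → 0.2752.

0.2752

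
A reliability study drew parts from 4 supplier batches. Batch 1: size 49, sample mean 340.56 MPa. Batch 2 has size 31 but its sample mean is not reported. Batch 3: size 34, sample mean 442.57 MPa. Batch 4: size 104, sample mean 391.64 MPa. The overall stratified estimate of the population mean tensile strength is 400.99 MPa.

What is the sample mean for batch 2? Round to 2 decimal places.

N = 49 + 31 + 34 + 104 = 218.
Overall total = μ·N = 400.99·218 = 87415.82.
Subtract the known strata: 49·340.56 + 34·442.57 + 104·391.64 = 72465.38.
Remaining total for batch 2: 87415.82 − 72465.38 = 14950.44.
Divide by its size: 14950.44 / 31 = 482.2723... → 482.27.

482.27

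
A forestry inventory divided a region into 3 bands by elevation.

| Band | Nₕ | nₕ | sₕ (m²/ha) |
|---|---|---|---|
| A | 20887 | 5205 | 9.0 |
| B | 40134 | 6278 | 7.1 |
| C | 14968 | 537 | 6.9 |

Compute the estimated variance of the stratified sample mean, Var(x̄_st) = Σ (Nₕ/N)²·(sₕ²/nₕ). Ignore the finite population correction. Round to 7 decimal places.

0.0068555

N = 75989; Wₕ = Nₕ/N.
band A: (20887/75989)²·9.0²/5205 = 0.0011757499
band B: (40134/75989)²·7.1²/6278 = 0.0022398494
band C: (14968/75989)²·6.9²/537 = 0.0034399330
Sum = 0.0068555324 → 0.0068555.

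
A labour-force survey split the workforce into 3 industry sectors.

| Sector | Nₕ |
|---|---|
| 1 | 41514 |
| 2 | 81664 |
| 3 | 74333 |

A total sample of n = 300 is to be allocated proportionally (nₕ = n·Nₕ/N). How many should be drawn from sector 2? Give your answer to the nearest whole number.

124

N = 41514 + 81664 + 74333 = 197511.
n_2 = 300·81664/197511 = 124.040... → 124.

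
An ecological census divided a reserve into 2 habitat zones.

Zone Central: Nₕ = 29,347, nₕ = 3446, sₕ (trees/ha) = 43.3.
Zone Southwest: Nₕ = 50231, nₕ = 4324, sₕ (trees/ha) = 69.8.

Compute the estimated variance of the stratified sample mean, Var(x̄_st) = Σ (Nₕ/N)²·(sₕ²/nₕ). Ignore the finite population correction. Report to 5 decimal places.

N = 79578. Term for each stratum: Wₕ²sₕ²/nₕ.
Var(x̄_st) = 0.07399492 + 0.44893428 = 0.52292920 → 0.52293.

0.52293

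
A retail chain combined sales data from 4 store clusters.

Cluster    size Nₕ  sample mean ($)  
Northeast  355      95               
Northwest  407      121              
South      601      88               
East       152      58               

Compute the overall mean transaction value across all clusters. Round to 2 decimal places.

95.50

x̄_st = (Σ Nₕx̄ₕ) / (Σ Nₕ) = (355·95 + 407·121 + 601·88 + 152·58) / 1515
= 144676 / 1515 = 95.4957... → 95.50.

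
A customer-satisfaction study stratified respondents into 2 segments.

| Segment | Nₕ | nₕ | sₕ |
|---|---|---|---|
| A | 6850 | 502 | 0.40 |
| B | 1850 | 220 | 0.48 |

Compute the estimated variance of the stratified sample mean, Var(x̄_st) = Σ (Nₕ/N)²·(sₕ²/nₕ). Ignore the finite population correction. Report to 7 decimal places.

0.0002449

N = 8700. Term for each stratum: Wₕ²sₕ²/nₕ.
Var(x̄_st) = 0.0001975872 + 0.0000473549 = 0.0002449421 → 0.0002449.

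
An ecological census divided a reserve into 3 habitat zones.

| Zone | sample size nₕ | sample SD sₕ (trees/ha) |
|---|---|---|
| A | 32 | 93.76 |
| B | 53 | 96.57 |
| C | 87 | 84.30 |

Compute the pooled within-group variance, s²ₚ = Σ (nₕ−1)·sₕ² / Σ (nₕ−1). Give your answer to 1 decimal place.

8098.3

A: (32−1)·93.76² = 31·8790.9376 = 272519.0656
B: (53−1)·96.57² = 52·9325.7649 = 484939.7748
C: (87−1)·84.30² = 86·7106.49 = 611158.14
Numerator = 1368616.9804; denominator = Σ(nₕ−1) = 169.
s²ₚ = 1368616.9804/169 = 8098.325... → 8098.3.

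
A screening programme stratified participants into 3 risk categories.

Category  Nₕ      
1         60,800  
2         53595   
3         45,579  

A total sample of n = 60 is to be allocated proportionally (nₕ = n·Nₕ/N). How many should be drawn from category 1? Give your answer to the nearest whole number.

Share of category 1 = 60800/159974 = 0.38006.
Allocate 60 × 0.38006 = 22.804... → 23.

23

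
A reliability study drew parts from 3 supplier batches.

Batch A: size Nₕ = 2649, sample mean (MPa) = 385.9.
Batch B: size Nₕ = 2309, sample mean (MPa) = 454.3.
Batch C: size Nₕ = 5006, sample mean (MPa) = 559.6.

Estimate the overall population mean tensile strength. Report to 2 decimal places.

x̄_st = (Σ Nₕx̄ₕ) / (Σ Nₕ) = (2649·385.9 + 2309·454.3 + 5006·559.6) / 9964
= 4872585.4 / 9964 = 489.0190... → 489.02.

489.02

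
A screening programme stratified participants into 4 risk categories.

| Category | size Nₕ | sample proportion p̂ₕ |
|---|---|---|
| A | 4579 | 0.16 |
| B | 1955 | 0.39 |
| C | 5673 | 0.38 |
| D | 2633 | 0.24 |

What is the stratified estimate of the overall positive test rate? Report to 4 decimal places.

0.2886

N = 4579 + 1955 + 5673 + 2633 = 14840.
Overall proportion = Σ (Nₕ/N)·p̂ₕ.
Σ Nₕp̂ₕ = 732.64 + 762.45 + 2155.74 + 631.92 = 4282.75.
4282.75 / 14840 = 0.288595... → 0.2886.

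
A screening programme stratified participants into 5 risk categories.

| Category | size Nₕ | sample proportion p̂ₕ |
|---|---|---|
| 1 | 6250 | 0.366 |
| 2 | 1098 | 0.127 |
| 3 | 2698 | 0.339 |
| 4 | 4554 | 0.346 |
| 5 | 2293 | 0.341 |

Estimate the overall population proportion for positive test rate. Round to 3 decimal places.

0.337

N = 6250 + 1098 + 2698 + 4554 + 2293 = 16893.
Overall proportion = Σ (Nₕ/N)·p̂ₕ.
Σ Nₕp̂ₕ = 2287.5 + 139.446 + 914.622 + 1575.684 + 781.913 = 5699.165.
5699.165 / 16893 = 0.33737... → 0.337.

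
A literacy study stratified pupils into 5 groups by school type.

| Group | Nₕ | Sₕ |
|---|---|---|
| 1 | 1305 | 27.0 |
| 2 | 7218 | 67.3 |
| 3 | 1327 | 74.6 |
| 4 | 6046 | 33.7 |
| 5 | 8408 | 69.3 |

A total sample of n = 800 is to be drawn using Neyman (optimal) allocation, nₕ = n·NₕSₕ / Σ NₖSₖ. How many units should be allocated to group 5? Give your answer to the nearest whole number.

331

1: NₕSₕ = 1305·27.0 = 35235
2: NₕSₕ = 7218·67.3 = 485771.4
3: NₕSₕ = 1327·74.6 = 98994.2
4: NₕSₕ = 6046·33.7 = 203750.2
5: NₕSₕ = 8408·69.3 = 582674.4
Σ NₕSₕ = 1406425.2.
n_5 = 800·582674.4/1406425.2 = 331.436... → 331.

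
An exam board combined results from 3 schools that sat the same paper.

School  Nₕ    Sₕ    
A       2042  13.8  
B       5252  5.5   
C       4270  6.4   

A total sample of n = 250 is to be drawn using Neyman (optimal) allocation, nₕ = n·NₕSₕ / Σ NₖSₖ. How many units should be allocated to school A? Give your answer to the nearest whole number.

83

Σ NₕSₕ = 2042·13.8 + 5252·5.5 + 4270·6.4 = 84393.6.
Share for A: 28179.6/84393.6 = 0.33391.
n_A = 250 × 0.33391 = 83.477... → 83.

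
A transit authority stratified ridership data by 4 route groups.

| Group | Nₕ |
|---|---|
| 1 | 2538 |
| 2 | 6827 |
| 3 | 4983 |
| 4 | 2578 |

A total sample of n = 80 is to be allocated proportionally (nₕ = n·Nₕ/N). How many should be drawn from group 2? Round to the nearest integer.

32

Share of group 2 = 6827/16926 = 0.40334.
Allocate 80 × 0.40334 = 32.268... → 32.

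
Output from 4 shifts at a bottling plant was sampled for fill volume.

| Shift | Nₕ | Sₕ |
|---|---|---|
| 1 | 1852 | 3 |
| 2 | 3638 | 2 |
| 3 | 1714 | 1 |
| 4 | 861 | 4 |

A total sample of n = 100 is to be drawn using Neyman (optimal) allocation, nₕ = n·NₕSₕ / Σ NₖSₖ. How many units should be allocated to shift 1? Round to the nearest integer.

1: NₕSₕ = 1852·3 = 5556
2: NₕSₕ = 3638·2 = 7276
3: NₕSₕ = 1714·1 = 1714
4: NₕSₕ = 861·4 = 3444
Σ NₕSₕ = 17990.
n_1 = 100·5556/17990 = 30.884... → 31.

31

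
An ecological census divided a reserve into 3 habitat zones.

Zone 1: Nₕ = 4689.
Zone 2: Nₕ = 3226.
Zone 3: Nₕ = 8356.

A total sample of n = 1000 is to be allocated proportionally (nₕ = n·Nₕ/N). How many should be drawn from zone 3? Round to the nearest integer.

514

N = 4689 + 3226 + 8356 = 16271.
n_3 = 1000·8356/16271 = 513.552... → 514.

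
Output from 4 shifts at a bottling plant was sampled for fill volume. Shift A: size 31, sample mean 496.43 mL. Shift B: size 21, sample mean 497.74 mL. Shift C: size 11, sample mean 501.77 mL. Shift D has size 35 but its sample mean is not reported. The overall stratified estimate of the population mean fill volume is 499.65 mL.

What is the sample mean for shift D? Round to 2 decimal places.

502.98

Σ Nₕx̄ₕ = N·μ, so 35·x̄_D = 98·499.65 − (31·496.43 + 21·497.74 + 11·501.77).
= 48965.7 − 31361.34 = 17604.36.
x̄_D = 17604.36 / 35 = 502.9817... → 502.98.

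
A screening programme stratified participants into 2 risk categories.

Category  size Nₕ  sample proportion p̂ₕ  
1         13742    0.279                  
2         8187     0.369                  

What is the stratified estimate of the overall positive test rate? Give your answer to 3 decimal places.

Wₕ = Nₕ/N with N = 21929: 0.6267, 0.3733.
p̂_st = 0.6267·0.279 + 0.3733·0.369 ≈ 0.31260... → 0.313.

0.313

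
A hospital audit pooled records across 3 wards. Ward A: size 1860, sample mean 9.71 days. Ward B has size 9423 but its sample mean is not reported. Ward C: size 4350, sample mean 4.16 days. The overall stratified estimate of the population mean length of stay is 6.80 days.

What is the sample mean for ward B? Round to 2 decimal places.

7.44

N = 1860 + 9423 + 4350 = 15633.
Overall total = μ·N = 6.80·15633 = 106304.4.
Subtract the known strata: 1860·9.71 + 4350·4.16 = 36156.6.
Remaining total for ward B: 106304.4 − 36156.6 = 70147.8.
Divide by its size: 70147.8 / 9423 = 7.4443... → 7.44.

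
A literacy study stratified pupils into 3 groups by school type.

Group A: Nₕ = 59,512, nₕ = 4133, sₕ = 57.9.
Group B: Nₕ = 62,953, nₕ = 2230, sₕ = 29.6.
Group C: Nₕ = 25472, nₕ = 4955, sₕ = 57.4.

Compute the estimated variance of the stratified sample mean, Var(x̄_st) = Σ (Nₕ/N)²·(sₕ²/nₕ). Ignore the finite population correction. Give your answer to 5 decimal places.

0.22212

N = 147937. Term for each stratum: Wₕ²sₕ²/nₕ.
Var(x̄_st) = 0.13126447 + 0.07114720 + 0.01971299 = 0.22212467 → 0.22212.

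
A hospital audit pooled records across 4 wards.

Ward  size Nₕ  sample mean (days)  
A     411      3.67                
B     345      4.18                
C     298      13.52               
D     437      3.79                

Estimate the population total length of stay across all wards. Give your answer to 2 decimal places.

8635.66

A: 411·3.67 = 1508.37
B: 345·4.18 = 1442.1
C: 298·13.52 = 4028.96
D: 437·3.79 = 1656.23
τ̂ = Σ Nₕx̄ₕ = 8635.66.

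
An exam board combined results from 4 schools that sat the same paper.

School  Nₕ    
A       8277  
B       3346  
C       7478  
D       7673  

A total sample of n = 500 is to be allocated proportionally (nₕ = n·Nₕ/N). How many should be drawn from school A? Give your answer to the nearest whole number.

N = 8277 + 3346 + 7478 + 7673 = 26774.
n_A = 500·8277/26774 = 154.572... → 155.

155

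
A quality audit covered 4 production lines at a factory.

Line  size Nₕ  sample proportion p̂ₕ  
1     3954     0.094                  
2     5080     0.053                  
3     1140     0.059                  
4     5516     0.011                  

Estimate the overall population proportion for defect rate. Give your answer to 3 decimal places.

Wₕ = Nₕ/N with N = 15690: 0.2520, 0.3238, 0.0727, 0.3516.
p̂_st = 0.2520·0.094 + 0.3238·0.053 + 0.0727·0.059 + 0.3516·0.011 ≈ 0.04900... → 0.049.

0.049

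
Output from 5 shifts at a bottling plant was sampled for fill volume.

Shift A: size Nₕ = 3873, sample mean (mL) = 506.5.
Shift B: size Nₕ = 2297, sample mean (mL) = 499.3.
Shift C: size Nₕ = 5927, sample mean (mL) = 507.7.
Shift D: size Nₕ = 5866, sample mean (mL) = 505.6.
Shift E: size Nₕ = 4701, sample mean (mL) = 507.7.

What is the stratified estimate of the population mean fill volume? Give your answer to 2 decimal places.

506.10

x̄_st = (Σ Nₕx̄ₕ) / (Σ Nₕ) = (3873·506.5 + 2297·499.3 + 5927·507.7 + 5866·505.6 + 4701·507.7) / 22664
= 11470251.8 / 22664 = 506.1001... → 506.10.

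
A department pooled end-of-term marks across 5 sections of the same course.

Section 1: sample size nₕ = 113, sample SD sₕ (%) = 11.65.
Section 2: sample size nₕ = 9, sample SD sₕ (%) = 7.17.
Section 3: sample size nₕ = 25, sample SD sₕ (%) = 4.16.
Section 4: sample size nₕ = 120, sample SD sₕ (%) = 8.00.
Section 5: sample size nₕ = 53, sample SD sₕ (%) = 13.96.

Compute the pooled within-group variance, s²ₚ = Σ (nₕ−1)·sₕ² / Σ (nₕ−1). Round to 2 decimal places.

1: (113−1)·11.65² = 112·135.7225 = 15200.92
2: (9−1)·7.17² = 8·51.4089 = 411.2712
3: (25−1)·4.16² = 24·17.3056 = 415.3344
4: (120−1)·8.00² = 119·64 = 7616
5: (53−1)·13.96² = 52·194.8816 = 10133.8432
Numerator = 33777.3688; denominator = Σ(nₕ−1) = 315.
s²ₚ = 33777.3688/315 = 107.2297... → 107.23.

107.23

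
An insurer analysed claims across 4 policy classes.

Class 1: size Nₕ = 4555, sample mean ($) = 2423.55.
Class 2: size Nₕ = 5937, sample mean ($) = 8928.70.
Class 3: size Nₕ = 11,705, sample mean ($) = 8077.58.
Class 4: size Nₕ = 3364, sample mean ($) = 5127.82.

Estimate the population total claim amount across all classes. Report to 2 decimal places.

175847022.53

Estimate total by summing Nₕ·x̄ₕ over strata.
4555·2423.55 + 5937·8928.70 + 11705·8077.58 + 3364·5127.82 = 11039270.25 + 53009691.9 + 94548073.9 + 17249986.48 = 175847022.53.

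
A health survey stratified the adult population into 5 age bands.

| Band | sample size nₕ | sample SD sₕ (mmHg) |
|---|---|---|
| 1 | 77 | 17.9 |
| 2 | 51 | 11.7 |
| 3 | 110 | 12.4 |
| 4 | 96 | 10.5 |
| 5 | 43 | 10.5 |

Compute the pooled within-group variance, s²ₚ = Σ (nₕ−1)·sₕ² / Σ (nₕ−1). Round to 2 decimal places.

1: (77−1)·17.9² = 76·320.41 = 24351.16
2: (51−1)·11.7² = 50·136.89 = 6844.5
3: (110−1)·12.4² = 109·153.76 = 16759.84
4: (96−1)·10.5² = 95·110.25 = 10473.75
5: (43−1)·10.5² = 42·110.25 = 4630.5
Numerator = 63059.75; denominator = Σ(nₕ−1) = 372.
s²ₚ = 63059.75/372 = 169.5155... → 169.52.

169.52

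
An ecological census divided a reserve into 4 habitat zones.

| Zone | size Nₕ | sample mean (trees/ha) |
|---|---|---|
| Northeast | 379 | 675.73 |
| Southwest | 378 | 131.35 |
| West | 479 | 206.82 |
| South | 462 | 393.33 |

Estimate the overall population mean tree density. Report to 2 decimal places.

x̄_st = (Σ Nₕx̄ₕ) / (Σ Nₕ) = (379·675.73 + 378·131.35 + 479·206.82 + 462·393.33) / 1698
= 586537.21 / 1698 = 345.4283... → 345.43.

345.43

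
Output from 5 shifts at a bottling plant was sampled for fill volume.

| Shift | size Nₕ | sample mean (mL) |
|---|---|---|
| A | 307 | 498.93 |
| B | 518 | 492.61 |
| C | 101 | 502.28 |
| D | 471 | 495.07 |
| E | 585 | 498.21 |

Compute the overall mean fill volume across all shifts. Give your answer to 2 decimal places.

496.32

N = 1982; weights Wₕ = Nₕ/N = (0.1549, 0.2614, 0.0510, 0.2376, 0.2952).
x̄_st = Σ Wₕ·x̄ₕ = 0.1549·498.93 + 0.2614·492.61 + 0.0510·502.28 + 0.2376·495.07 + 0.2952·498.21 ≈ 496.3192...
→ 496.32.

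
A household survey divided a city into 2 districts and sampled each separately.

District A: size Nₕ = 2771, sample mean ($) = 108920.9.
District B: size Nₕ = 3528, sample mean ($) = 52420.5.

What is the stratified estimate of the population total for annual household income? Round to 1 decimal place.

A: 2771·108920.9 = 301819813.9
B: 3528·52420.5 = 184939524
τ̂ = Σ Nₕx̄ₕ = 486759337.9.

486759337.9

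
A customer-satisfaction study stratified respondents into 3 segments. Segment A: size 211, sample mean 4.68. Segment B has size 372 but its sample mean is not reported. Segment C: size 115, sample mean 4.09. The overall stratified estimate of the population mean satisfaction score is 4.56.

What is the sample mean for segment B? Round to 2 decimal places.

4.64

Σ Nₕx̄ₕ = N·μ, so 372·x̄_B = 698·4.56 − (211·4.68 + 115·4.09).
= 3182.88 − 1457.83 = 1725.05.
x̄_B = 1725.05 / 372 = 4.6372... → 4.64.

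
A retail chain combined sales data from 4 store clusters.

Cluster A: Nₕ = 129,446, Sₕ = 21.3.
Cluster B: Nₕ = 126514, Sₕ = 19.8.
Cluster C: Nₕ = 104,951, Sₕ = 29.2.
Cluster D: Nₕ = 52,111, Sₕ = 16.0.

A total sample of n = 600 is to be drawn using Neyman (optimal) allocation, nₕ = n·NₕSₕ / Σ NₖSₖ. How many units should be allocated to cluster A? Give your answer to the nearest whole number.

A: NₕSₕ = 129446·21.3 = 2757199.8
B: NₕSₕ = 126514·19.8 = 2504977.2
C: NₕSₕ = 104951·29.2 = 3064569.2
D: NₕSₕ = 52111·16.0 = 833776
Σ NₕSₕ = 9160522.2.
n_A = 600·2757199.8/9160522.2 = 180.592... → 181.

181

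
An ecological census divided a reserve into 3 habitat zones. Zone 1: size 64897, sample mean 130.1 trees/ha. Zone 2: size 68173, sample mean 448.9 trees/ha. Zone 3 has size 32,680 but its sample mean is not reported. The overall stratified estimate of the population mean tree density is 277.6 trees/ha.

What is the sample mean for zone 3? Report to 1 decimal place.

213.2

N = 64897 + 68173 + 32680 = 165750.
Overall total = μ·N = 277.6·165750 = 46012200.
Subtract the known strata: 64897·130.1 + 68173·448.9 = 39045959.4.
Remaining total for zone 3: 46012200 − 39045959.4 = 6966240.6.
Divide by its size: 6966240.6 / 32680 = 213.165... → 213.2.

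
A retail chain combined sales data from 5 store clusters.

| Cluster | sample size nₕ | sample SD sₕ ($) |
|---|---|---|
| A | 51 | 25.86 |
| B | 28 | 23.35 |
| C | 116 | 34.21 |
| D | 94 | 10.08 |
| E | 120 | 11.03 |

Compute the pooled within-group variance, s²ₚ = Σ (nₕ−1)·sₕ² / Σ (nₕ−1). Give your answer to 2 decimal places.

511.57

A: (51−1)·25.86² = 50·668.7396 = 33436.98
B: (28−1)·23.35² = 27·545.2225 = 14721.0075
C: (116−1)·34.21² = 115·1170.3241 = 134587.2715
D: (94−1)·10.08² = 93·101.6064 = 9449.3952
E: (120−1)·11.03² = 119·121.6609 = 14477.6471
Numerator = 206672.3013; denominator = Σ(nₕ−1) = 404.
s²ₚ = 206672.3013/404 = 511.5651... → 511.57.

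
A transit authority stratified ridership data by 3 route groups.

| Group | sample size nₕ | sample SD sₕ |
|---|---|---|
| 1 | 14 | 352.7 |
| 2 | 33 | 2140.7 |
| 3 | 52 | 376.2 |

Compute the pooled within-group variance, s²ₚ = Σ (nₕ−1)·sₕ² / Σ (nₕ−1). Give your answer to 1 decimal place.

Degrees of freedom: 13 + 32 + 51 = 96.
Σ(nₕ−1)sₕ² = 13·124397.29 + 32·4582596.49 + 51·141526.44 = 155478100.89.
s²ₚ = 155478100.89 / 96 = 1619563.551... → 1619563.6.

1619563.6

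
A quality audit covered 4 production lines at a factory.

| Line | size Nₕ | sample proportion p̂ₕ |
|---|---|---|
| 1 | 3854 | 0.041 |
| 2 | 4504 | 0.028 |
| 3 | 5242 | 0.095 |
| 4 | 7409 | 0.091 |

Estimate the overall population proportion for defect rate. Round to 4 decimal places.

0.0693

N = 3854 + 4504 + 5242 + 7409 = 21009.
Overall proportion = Σ (Nₕ/N)·p̂ₕ.
Σ Nₕp̂ₕ = 158.014 + 126.112 + 497.99 + 674.219 = 1456.335.
1456.335 / 21009 = 0.069320... → 0.0693.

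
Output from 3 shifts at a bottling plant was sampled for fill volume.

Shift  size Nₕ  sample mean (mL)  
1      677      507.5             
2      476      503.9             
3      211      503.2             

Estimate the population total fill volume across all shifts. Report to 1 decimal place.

689609.1

Population total = Σ Nₕ·x̄ₕ (each stratum's size times its mean).
677·507.5 + 476·503.9 + 211·503.2 = 343577.5 + 239856.4 + 106175.2 = 689609.1.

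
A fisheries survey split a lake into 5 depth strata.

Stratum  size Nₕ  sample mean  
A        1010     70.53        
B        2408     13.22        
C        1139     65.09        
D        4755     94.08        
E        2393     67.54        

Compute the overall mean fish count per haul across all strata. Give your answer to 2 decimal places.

N = 1010 + 2408 + 1139 + 4755 + 2393 = 11705.
Overall mean = Σ (Nₕ/N)·x̄ₕ — weight by population share, not a simple average.
Σ Nₕx̄ₕ = 1010·70.53 + 2408·13.22 + 1139·65.09 + 4755·94.08 + 2393·67.54 = 71235.3 + 31833.76 + 74137.51 + 447350.4 + 161623.22 = 786180.19.
Divide by N: 786180.19 / 11705 = 67.1662... → 67.17.

67.17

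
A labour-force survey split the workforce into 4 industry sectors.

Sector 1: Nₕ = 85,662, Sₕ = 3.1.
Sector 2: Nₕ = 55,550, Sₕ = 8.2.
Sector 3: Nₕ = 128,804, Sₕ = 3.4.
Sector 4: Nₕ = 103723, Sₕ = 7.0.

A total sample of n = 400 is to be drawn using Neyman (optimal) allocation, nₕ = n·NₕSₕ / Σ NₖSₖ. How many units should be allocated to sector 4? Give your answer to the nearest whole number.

Σ NₕSₕ = 85662·3.1 + 55550·8.2 + 128804·3.4 + 103723·7.0 = 1885056.8.
Share for 4: 726061/1885056.8 = 0.38517.
n_4 = 400 × 0.38517 = 154.067... → 154.

154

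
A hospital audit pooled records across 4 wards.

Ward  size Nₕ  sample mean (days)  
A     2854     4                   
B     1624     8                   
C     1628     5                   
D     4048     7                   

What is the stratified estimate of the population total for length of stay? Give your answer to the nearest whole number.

A: 2854·4 = 11416
B: 1624·8 = 12992
C: 1628·5 = 8140
D: 4048·7 = 28336
τ̂ = Σ Nₕx̄ₕ = 60884.

60884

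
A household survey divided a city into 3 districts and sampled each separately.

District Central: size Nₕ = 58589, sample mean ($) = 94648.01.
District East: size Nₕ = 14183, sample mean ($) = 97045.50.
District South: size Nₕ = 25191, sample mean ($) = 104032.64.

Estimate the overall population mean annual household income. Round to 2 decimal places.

x̄_st = (Σ Nₕx̄ₕ) / (Σ Nₕ) = (58589·94648.01 + 14183·97045.50 + 25191·104032.64) / 97963
= 9542414818.63 / 97963 = 97408.3564... → 97408.36.

97408.36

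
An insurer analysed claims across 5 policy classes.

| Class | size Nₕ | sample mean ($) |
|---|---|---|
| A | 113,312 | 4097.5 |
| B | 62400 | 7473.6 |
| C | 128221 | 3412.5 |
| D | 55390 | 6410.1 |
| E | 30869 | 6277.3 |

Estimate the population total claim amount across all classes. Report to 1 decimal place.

A: 113312·4097.5 = 464295920
B: 62400·7473.6 = 466352640
C: 128221·3412.5 = 437554162.5
D: 55390·6410.1 = 355055439
E: 30869·6277.3 = 193773973.7
τ̂ = Σ Nₕx̄ₕ = 1917032135.2.

1917032135.2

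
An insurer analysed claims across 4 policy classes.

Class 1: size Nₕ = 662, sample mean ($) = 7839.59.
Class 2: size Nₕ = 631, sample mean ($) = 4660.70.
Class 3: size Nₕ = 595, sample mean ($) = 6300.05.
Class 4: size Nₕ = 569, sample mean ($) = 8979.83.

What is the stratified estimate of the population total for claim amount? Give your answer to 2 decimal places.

16988763.30

1: 662·7839.59 = 5189808.58
2: 631·4660.70 = 2940901.7
3: 595·6300.05 = 3748529.75
4: 569·8979.83 = 5109523.27
τ̂ = Σ Nₕx̄ₕ = 16988763.30.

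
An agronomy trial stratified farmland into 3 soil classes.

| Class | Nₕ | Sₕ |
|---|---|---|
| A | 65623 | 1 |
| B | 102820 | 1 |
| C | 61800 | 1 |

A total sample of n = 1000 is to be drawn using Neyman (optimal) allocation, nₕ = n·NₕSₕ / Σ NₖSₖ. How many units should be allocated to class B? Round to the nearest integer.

447

Σ NₕSₕ = 65623·1 + 102820·1 + 61800·1 = 230243.
Share for B: 102820/230243 = 0.44657.
n_B = 1000 × 0.44657 = 446.572... → 447.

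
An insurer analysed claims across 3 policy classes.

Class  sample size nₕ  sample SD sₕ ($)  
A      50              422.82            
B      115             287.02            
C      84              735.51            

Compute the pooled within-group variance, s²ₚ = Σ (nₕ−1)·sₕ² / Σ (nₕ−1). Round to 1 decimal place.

256310.4

Degrees of freedom: 49 + 114 + 83 = 246.
Σ(nₕ−1)sₕ² = 49·178776.7524 + 114·82380.4804 + 83·540974.9601 = 63052357.3215.
s²ₚ = 63052357.3215 / 246 = 256310.396... → 256310.4.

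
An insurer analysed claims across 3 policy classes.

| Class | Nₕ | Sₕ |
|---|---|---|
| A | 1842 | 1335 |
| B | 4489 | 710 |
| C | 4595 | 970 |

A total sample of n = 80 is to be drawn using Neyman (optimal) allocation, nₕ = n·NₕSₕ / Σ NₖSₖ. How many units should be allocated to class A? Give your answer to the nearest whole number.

Σ NₕSₕ = 1842·1335 + 4489·710 + 4595·970 = 10103410.
Share for A: 2459070/10103410 = 0.24339.
n_A = 80 × 0.24339 = 19.471... → 19.

19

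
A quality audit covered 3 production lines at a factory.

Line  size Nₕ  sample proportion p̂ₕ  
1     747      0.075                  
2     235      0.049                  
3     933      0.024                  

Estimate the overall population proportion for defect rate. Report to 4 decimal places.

0.0470

Wₕ = Nₕ/N with N = 1915: 0.3901, 0.1227, 0.4872.
p̂_st = 0.3901·0.075 + 0.1227·0.049 + 0.4872·0.024 ≈ 0.046962... → 0.0470.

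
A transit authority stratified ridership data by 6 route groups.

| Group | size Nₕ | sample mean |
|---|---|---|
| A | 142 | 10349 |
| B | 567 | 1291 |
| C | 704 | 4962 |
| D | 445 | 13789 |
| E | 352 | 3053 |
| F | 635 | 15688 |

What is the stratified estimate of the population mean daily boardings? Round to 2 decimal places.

8037.77

x̄_st = (Σ Nₕx̄ₕ) / (Σ Nₕ) = (142·10349 + 567·1291 + 704·4962 + 445·13789 + 352·3053 + 635·15688) / 2845
= 22867444 / 2845 = 8037.7659... → 8037.77.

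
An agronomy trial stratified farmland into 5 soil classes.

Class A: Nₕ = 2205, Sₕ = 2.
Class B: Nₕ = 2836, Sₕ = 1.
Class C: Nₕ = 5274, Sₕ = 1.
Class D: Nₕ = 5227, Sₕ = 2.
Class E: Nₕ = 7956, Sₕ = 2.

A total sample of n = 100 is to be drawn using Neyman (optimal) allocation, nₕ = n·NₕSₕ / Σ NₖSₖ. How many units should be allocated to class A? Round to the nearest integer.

Σ NₕSₕ = 2205·2 + 2836·1 + 5274·1 + 5227·2 + 7956·2 = 38886.
Share for A: 4410/38886 = 0.11341.
n_A = 100 × 0.11341 = 11.341... → 11.

11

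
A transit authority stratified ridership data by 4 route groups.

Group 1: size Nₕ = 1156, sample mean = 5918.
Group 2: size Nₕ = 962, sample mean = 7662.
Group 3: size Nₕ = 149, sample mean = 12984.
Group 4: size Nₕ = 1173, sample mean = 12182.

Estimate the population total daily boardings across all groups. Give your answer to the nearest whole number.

Estimate total by summing Nₕ·x̄ₕ over strata.
1156·5918 + 962·7662 + 149·12984 + 1173·12182 = 6841208 + 7370844 + 1934616 + 14289486 = 30436154.

30436154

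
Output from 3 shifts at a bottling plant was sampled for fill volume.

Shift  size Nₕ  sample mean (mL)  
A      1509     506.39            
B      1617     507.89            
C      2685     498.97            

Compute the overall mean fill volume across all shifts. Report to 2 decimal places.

N = 1509 + 1617 + 2685 = 5811.
Weight each subgroup mean by Nₕ/N and sum.
Σ Nₕx̄ₕ = 1509·506.39 + 1617·507.89 + 2685·498.97 = 764142.51 + 821258.13 + 1339734.45 = 2925135.09.
Divide by N: 2925135.09 / 5811 = 503.3790... → 503.38.

503.38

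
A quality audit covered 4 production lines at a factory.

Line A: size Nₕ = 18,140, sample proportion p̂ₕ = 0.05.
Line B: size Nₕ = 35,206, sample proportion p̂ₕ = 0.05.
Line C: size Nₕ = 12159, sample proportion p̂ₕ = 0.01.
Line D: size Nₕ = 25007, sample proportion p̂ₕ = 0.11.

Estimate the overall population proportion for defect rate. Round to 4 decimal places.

0.0612

N = 18140 + 35206 + 12159 + 25007 = 90512.
Overall proportion = Σ (Nₕ/N)·p̂ₕ.
Σ Nₕp̂ₕ = 907 + 1760.3 + 121.59 + 2750.77 = 5539.66.
5539.66 / 90512 = 0.061204... → 0.0612.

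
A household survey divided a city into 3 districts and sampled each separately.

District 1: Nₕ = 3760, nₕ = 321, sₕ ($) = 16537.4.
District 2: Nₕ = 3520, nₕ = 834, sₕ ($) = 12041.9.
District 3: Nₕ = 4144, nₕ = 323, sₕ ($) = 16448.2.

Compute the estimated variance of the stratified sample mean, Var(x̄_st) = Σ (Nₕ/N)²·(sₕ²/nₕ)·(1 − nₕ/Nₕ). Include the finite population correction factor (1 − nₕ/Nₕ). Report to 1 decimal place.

198633.4

N = 11424; Wₕ = Nₕ/N.
district 1: (3760/11424)²·16537.4²/321·(1 − 321/3760) = 84413.7243
district 2: (3520/11424)²·12041.9²/834·(1 − 834/3520) = 12596.1048
district 3: (4144/11424)²·16448.2²/323·(1 − 323/4144) = 101623.6126
Sum = 198633.4417 → 198633.4.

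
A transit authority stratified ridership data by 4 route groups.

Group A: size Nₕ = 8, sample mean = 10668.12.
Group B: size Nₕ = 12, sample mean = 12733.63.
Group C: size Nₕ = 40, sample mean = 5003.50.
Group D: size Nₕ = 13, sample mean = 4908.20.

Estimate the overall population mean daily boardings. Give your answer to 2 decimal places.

6878.02

x̄_st = (Σ Nₕx̄ₕ) / (Σ Nₕ) = (8·10668.12 + 12·12733.63 + 40·5003.50 + 13·4908.20) / 73
= 502095.12 / 73 = 6878.0153... → 6878.02.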